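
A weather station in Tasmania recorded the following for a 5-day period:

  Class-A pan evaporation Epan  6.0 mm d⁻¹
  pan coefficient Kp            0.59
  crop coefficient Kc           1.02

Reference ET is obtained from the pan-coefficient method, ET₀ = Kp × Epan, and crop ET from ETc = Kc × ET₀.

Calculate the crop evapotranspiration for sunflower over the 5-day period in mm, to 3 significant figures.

ET₀ = 0.59 × 6.0 = 3.5400 mm/d
ETc = Kc × ET₀ = 1.02 × 3.5400 = 3.6108 mm/d
Over 5 days: 3.6108 × 5 = 18.054 mm

18.1 mm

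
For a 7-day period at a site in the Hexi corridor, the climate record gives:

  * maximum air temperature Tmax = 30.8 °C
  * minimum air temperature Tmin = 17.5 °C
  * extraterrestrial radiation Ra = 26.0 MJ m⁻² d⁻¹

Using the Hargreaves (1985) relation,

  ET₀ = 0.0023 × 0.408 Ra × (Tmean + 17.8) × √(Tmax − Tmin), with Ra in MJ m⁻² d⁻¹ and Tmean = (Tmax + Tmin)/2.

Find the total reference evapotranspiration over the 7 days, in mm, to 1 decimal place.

Tmean = (30.8 + 17.5)/2 = 24.15 °C
0.408 Ra = 0.408 × 26.0 = 10.6080 mm/d equivalent
ET₀ = 0.0023 × 10.6080 × (24.15 + 17.8) × √13.3 = 0.0023 × 10.6080 × 41.95 × 3.6469 = 3.7326 mm/d
Over 7 days: 3.7326 × 7 = 26.128 mm

26.1 mm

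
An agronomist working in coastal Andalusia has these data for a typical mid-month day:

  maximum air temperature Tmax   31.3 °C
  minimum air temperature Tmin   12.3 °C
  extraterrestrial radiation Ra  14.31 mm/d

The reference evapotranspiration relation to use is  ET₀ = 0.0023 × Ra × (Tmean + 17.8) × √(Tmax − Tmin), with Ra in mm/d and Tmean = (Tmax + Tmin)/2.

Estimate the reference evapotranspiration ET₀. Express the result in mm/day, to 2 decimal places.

5.68 mm/day

Tmean = (31.3 + 12.3)/2 = 21.80 °C
ET₀ = 0.0023 × 14.31 × (21.80 + 17.8) × √19.0 = 0.0023 × 14.31 × 39.60 × 4.3589 = 5.6812 mm/d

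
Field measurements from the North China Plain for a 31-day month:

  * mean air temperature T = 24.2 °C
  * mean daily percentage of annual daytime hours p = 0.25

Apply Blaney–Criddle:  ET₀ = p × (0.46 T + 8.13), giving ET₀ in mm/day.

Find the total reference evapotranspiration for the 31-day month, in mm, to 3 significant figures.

149 mm

ET₀ = 0.25 × (0.46 × 24.2 + 8.13) = 0.25 × 19.262 = 4.8155 mm/d
Monthly total = 4.8155 × 31 = 149.281 mm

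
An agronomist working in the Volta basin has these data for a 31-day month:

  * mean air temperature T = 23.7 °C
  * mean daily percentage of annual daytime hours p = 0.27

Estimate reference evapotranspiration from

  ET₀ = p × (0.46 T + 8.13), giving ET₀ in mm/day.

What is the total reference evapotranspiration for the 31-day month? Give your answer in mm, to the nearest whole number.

159 mm

ET₀ = 0.27 × (0.46 × 23.7 + 8.13) = 0.27 × 19.032 = 5.1386 mm/d
Monthly total = 5.1386 × 31 = 159.297 mm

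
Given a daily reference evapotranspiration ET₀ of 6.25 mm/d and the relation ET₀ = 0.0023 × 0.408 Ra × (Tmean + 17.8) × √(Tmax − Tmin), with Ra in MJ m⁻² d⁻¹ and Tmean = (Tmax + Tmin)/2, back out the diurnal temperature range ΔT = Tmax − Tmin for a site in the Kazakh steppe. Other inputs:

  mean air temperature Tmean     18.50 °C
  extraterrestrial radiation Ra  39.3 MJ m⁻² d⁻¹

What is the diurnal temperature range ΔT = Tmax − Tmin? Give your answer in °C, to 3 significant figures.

21.8 °C

√ΔT = ET₀ / [0.0023 × 0.408 × Ra × (Tmean+17.8)] = 6.25 / (0.0023 × 16.0344 × 36.30) = 4.6687
ΔT = 4.6687² = 21.797 °C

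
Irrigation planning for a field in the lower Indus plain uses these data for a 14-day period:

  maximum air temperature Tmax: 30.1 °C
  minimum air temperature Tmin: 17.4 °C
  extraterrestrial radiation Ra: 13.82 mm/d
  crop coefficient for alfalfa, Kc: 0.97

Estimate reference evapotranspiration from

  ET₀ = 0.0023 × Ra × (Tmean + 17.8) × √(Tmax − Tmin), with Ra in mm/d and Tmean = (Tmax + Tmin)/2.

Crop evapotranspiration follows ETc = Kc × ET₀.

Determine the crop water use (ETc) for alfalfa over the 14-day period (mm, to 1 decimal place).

63.9 mm

Tmean = (30.1 + 17.4)/2 = 23.75 °C
ET₀ = 0.0023 × 13.82 × (23.75 + 17.8) × √12.7 = 0.0023 × 13.82 × 41.55 × 3.5637 = 4.7066 mm/d
ETc = Kc × ET₀ = 0.97 × 4.7066 = 4.5654 mm/d
Over 14 days: 4.5654 × 14 = 63.916 mm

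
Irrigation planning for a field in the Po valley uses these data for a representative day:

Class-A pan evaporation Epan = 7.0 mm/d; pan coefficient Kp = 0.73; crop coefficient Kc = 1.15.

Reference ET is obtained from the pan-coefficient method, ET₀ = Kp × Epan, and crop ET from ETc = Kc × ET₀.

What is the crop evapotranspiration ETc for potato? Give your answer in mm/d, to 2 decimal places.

ET₀ = 0.73 × 7.0 = 5.1100 mm/d
ETc = Kc × ET₀ = 1.15 × 5.1100 = 5.8765 mm/d

5.88 mm/d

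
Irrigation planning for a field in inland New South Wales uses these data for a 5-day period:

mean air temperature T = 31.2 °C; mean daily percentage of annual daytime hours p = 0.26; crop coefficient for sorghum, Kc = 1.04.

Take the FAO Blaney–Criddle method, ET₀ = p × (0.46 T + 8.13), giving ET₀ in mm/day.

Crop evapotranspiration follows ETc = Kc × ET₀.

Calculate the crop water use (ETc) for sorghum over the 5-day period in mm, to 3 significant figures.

ET₀ = 0.26 × (0.46 × 31.2 + 8.13) = 0.26 × 22.482 = 5.8453 mm/d
ETc = Kc × ET₀ = 1.04 × 5.8453 = 6.0791 mm/d
Over 5 days: 6.0791 × 5 = 30.396 mm

30.4 mm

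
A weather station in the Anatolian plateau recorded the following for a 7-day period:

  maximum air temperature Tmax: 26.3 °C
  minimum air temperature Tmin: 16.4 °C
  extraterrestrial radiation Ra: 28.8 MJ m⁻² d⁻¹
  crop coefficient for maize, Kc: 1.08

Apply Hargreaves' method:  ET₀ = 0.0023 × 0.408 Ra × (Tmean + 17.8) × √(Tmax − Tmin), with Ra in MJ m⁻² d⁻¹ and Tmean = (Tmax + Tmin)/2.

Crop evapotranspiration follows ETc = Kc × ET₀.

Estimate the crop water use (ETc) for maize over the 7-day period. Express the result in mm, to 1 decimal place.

25.2 mm

Tmean = (26.3 + 16.4)/2 = 21.35 °C
0.408 Ra = 0.408 × 28.8 = 11.7504 mm/d equivalent
ET₀ = 0.0023 × 11.7504 × (21.35 + 17.8) × √9.9 = 0.0023 × 11.7504 × 39.15 × 3.1464 = 3.3291 mm/d
ETc = Kc × ET₀ = 1.08 × 3.3291 = 3.5954 mm/d
Over 7 days: 3.5954 × 7 = 25.168 mm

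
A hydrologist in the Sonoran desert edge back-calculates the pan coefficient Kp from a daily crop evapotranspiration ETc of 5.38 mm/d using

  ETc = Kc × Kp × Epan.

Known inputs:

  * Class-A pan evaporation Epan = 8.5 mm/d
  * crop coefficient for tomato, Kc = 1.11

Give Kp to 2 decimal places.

ETc = Kc × Kp × Epan  ⇒  Kp = ETc / (Kc × Epan)
Kp = 5.38 / (1.11 × 8.5) = 5.38 / 9.435 = 0.5702

0.57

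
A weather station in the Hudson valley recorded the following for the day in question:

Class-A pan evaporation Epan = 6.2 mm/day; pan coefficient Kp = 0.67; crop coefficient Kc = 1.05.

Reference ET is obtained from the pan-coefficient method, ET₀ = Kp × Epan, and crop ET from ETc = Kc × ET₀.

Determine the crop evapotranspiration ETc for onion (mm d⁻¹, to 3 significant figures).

ET₀ = 0.67 × 6.2 = 4.1540 mm/d
ETc = Kc × ET₀ = 1.05 × 4.1540 = 4.3617 mm/d

4.36 mm d⁻¹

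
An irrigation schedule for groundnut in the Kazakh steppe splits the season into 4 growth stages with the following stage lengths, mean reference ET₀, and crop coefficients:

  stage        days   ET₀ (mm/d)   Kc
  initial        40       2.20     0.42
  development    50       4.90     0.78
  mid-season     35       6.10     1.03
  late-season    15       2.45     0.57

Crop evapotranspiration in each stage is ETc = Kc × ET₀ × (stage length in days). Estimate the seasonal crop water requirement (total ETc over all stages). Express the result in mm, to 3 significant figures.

469 mm

initial: 0.42 × 2.20 × 40 = 36.96 mm
development: 0.78 × 4.90 × 50 = 191.10 mm
mid-season: 1.03 × 6.10 × 35 = 219.91 mm
late-season: 0.57 × 2.45 × 15 = 20.95 mm
Seasonal total = 468.92 mm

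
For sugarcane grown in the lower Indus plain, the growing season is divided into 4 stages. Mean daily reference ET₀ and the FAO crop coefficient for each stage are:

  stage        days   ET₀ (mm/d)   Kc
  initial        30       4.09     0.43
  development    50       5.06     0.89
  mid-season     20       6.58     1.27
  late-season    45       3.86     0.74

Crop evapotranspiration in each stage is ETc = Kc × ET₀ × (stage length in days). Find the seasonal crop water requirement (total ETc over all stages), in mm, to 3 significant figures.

574 mm

initial: 0.43 × 4.09 × 30 = 52.76 mm
development: 0.89 × 5.06 × 50 = 225.17 mm
mid-season: 1.27 × 6.58 × 20 = 167.13 mm
late-season: 0.74 × 3.86 × 45 = 128.54 mm
Seasonal total = 573.60 mm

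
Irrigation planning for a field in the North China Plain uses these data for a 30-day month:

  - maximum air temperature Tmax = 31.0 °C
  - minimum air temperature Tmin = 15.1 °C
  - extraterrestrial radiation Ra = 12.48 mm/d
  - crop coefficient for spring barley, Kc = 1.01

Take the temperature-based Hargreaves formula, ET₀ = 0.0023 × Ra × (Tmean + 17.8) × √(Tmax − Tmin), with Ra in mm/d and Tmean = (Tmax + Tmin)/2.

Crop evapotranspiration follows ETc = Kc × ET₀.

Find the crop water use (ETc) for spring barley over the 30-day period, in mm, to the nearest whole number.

Tmean = (31.0 + 15.1)/2 = 23.05 °C
ET₀ = 0.0023 × 12.48 × (23.05 + 17.8) × √15.9 = 0.0023 × 12.48 × 40.85 × 3.9875 = 4.6756 mm/d
ETc = Kc × ET₀ = 1.01 × 4.6756 = 4.7224 mm/d
Over 30 days: 4.7224 × 30 = 141.672 mm

142 mm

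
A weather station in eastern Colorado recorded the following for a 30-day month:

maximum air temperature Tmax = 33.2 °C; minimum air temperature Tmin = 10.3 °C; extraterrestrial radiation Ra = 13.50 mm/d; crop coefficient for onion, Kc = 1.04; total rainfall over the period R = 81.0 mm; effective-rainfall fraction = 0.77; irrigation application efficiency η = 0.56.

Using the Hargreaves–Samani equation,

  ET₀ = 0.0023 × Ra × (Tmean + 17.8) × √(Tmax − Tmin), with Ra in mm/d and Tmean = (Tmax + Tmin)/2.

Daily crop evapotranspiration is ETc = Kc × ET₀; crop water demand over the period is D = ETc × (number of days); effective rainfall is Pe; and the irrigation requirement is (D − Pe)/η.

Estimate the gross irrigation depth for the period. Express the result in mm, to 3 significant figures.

216 mm

Tmean = (33.2 + 10.3)/2 = 21.75 °C
ET₀ = 0.0023 × 13.50 × (21.75 + 17.8) × √22.9 = 0.0023 × 13.50 × 39.55 × 4.7854 = 5.8766 mm/d
ETc = Kc × ET₀ = 1.04 × 5.8766 = 6.1117 mm/d
Crop demand D = ETc × 30 d = 6.1117 × 30 = 183.351 mm
Pe = 0.77 × 81.0 = 62.370 mm
D − Pe = 183.351 − 62.370 = 120.981 mm
Gross irrigation = 120.981 / 0.56 = 216.038 mm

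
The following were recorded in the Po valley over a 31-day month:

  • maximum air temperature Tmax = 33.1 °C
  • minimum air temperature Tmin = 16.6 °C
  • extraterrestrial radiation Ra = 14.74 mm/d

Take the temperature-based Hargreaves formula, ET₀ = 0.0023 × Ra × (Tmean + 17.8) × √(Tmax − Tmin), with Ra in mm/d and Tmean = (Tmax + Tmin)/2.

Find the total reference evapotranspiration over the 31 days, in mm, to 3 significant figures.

182 mm

Tmean = (33.1 + 16.6)/2 = 24.85 °C
ET₀ = 0.0023 × 14.74 × (24.85 + 17.8) × √16.5 = 0.0023 × 14.74 × 42.65 × 4.0620 = 5.8733 mm/d
Over 31 days: 5.8733 × 31 = 182.072 mm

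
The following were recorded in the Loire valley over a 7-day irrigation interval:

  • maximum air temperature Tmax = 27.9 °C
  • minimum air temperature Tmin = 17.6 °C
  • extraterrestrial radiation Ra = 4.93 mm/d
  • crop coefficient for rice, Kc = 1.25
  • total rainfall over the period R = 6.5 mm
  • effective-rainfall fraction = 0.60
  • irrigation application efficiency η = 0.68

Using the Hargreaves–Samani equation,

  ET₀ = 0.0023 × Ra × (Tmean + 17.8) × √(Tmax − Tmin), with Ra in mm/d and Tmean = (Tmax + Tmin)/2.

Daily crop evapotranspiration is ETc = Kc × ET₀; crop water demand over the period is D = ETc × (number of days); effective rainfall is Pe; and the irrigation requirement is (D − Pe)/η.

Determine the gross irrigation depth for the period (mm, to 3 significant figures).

13.3 mm

Tmean = (27.9 + 17.6)/2 = 22.75 °C
ET₀ = 0.0023 × 4.93 × (22.75 + 17.8) × √10.3 = 0.0023 × 4.93 × 40.55 × 3.2094 = 1.4757 mm/d
ETc = Kc × ET₀ = 1.25 × 1.4757 = 1.8446 mm/d
Crop demand D = ETc × 7 d = 1.8446 × 7 = 12.912 mm
Pe = 0.60 × 6.5 = 3.900 mm
D − Pe = 12.912 − 3.900 = 9.012 mm
Gross irrigation = 9.012 / 0.68 = 13.253 mm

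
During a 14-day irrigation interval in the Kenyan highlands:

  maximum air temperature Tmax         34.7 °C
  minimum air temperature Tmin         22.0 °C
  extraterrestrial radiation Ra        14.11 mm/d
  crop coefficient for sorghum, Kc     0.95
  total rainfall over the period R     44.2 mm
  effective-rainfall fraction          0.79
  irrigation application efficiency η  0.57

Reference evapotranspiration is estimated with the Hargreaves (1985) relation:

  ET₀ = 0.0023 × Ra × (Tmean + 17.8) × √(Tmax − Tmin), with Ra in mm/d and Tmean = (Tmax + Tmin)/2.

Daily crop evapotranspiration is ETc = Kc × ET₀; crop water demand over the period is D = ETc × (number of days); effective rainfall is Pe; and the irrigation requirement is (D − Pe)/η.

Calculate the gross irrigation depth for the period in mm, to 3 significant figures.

63.3 mm

Tmean = (34.7 + 22.0)/2 = 28.35 °C
ET₀ = 0.0023 × 14.11 × (28.35 + 17.8) × √12.7 = 0.0023 × 14.11 × 46.15 × 3.5637 = 5.3374 mm/d
ETc = Kc × ET₀ = 0.95 × 5.3374 = 5.0705 mm/d
Crop demand D = ETc × 14 d = 5.0705 × 14 = 70.987 mm
Pe = 0.79 × 44.2 = 34.918 mm
D − Pe = 70.987 − 34.918 = 36.069 mm
Gross irrigation = 36.069 / 0.57 = 63.279 mm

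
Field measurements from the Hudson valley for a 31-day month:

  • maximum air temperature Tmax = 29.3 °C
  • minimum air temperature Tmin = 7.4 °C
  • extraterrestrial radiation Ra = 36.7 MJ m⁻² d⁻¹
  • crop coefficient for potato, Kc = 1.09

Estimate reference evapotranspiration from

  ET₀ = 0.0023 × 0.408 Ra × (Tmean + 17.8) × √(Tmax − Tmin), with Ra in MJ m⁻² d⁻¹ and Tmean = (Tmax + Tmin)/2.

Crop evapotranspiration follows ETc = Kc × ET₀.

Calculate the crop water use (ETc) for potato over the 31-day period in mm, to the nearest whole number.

197 mm

Tmean = (29.3 + 7.4)/2 = 18.35 °C
0.408 Ra = 0.408 × 36.7 = 14.9736 mm/d equivalent
ET₀ = 0.0023 × 14.9736 × (18.35 + 17.8) × √21.9 = 0.0023 × 14.9736 × 36.15 × 4.6797 = 5.8261 mm/d
ETc = Kc × ET₀ = 1.09 × 5.8261 = 6.3504 mm/d
Over 31 days: 6.3504 × 31 = 196.862 mm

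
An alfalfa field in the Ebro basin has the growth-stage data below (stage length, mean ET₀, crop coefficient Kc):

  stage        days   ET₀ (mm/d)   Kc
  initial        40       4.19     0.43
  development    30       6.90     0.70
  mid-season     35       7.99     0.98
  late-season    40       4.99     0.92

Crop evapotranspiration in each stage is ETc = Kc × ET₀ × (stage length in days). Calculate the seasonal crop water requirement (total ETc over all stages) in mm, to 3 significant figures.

675 mm

initial: 0.43 × 4.19 × 40 = 72.07 mm
development: 0.70 × 6.90 × 30 = 144.90 mm
mid-season: 0.98 × 7.99 × 35 = 274.06 mm
late-season: 0.92 × 4.99 × 40 = 183.63 mm
Seasonal total = 674.66 mm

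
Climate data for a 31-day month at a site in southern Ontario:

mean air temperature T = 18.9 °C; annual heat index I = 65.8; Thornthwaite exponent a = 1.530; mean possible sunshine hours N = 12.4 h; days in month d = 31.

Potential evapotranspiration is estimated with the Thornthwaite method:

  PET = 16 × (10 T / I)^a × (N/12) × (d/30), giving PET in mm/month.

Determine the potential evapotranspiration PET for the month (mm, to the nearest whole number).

10T/I = 10 × 18.9 / 65.8 = 2.8723
(10T/I)^a = 2.8723^1.530 = 5.0245
Uncorrected PET = 16 × 5.0245 = 80.392 mm
Correction = (N/12)(d/30) = (12.4/12)(31/30) = 1.0678
PET = 80.392 × 1.0678 = 85.843 mm/month

86 mm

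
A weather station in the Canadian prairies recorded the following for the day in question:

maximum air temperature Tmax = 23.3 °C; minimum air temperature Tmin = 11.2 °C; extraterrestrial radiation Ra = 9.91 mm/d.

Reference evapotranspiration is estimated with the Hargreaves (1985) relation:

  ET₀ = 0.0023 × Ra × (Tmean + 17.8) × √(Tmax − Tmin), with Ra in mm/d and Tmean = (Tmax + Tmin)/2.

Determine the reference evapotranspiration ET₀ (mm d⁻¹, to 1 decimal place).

2.8 mm d⁻¹

Tmean = (23.3 + 11.2)/2 = 17.25 °C
ET₀ = 0.0023 × 9.91 × (17.25 + 17.8) × √12.1 = 0.0023 × 9.91 × 35.05 × 3.4785 = 2.7790 mm/d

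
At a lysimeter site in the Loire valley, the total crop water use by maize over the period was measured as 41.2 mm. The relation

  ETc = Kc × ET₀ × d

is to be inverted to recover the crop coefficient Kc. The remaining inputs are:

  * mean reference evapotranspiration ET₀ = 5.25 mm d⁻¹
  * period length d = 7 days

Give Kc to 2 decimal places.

ETc = Kc × ET₀ × d  ⇒  Kc = ETc / (ET₀ × d)
Kc = 41.2 / (5.25 × 7) = 41.2 / 36.75 = 1.1211

1.12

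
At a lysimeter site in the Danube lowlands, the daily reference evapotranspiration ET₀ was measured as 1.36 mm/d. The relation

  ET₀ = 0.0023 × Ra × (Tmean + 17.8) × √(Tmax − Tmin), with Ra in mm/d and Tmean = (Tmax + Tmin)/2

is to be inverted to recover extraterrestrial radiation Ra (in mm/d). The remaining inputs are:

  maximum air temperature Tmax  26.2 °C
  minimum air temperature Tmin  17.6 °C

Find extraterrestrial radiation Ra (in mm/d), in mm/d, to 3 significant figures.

5.08 mm/d

Tmean = 21.90 °C; √ΔT = 2.9326
Ra = ET₀ / [0.0023 × (Tmean+17.8) × √ΔT] = 1.36 / (0.0023 × 39.70 × 2.9326) = 5.079 mm/d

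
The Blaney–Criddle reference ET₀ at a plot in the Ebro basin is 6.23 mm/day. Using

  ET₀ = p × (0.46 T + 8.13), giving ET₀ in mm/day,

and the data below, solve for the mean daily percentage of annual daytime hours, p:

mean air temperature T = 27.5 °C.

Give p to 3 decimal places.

0.300

p = ET₀ / (0.46 T + 8.13) = 6.23 / (0.46 × 27.5 + 8.13) = 6.23 / 20.780 = 0.2998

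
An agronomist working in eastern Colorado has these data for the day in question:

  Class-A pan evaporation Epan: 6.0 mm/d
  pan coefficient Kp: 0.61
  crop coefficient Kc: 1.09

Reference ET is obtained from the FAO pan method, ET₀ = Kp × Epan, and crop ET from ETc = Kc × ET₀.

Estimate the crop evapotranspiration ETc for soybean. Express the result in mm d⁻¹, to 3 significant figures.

3.99 mm d⁻¹

ET₀ = 0.61 × 6.0 = 3.6600 mm/d
ETc = Kc × ET₀ = 1.09 × 3.6600 = 3.9894 mm/d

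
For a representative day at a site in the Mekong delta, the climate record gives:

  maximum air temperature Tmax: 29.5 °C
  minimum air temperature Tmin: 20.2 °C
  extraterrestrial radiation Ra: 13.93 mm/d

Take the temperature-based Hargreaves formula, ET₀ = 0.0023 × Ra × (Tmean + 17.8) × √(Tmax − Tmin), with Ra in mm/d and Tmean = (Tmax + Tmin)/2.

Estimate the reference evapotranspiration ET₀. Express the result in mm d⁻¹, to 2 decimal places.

Tmean = (29.5 + 20.2)/2 = 24.85 °C
ET₀ = 0.0023 × 13.93 × (24.85 + 17.8) × √9.3 = 0.0023 × 13.93 × 42.65 × 3.0496 = 4.1672 mm/d

4.17 mm d⁻¹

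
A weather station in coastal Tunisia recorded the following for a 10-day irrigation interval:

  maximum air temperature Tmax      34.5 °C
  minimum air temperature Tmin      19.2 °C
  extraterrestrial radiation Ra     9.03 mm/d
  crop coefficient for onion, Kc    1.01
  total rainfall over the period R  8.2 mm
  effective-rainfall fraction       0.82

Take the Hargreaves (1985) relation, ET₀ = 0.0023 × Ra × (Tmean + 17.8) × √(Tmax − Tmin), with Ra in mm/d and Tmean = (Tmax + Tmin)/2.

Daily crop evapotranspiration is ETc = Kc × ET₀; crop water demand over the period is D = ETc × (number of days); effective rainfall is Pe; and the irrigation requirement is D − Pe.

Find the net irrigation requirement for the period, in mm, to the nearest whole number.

30 mm

Tmean = (34.5 + 19.2)/2 = 26.85 °C
ET₀ = 0.0023 × 9.03 × (26.85 + 17.8) × √15.3 = 0.0023 × 9.03 × 44.65 × 3.9115 = 3.6273 mm/d
ETc = Kc × ET₀ = 1.01 × 3.6273 = 3.6636 mm/d
Crop demand D = ETc × 10 d = 3.6636 × 10 = 36.636 mm
Pe = 0.82 × 8.2 = 6.724 mm
D − Pe = 36.636 − 6.724 = 29.912 mm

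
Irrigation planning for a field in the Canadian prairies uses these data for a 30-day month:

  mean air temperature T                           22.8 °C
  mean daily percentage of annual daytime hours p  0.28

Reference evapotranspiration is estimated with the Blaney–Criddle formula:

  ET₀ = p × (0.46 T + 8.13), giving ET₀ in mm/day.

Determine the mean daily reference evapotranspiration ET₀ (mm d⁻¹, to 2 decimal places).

5.21 mm d⁻¹

ET₀ = 0.28 × (0.46 × 22.8 + 8.13) = 0.28 × 18.618 = 5.2130 mm/d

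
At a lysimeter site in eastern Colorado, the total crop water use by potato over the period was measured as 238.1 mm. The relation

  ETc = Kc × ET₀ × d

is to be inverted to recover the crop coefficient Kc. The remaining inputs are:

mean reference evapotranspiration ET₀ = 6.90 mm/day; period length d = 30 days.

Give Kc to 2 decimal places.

ETc = Kc × ET₀ × d  ⇒  Kc = ETc / (ET₀ × d)
Kc = 238.1 / (6.90 × 30) = 238.1 / 207.00 = 1.1502

1.15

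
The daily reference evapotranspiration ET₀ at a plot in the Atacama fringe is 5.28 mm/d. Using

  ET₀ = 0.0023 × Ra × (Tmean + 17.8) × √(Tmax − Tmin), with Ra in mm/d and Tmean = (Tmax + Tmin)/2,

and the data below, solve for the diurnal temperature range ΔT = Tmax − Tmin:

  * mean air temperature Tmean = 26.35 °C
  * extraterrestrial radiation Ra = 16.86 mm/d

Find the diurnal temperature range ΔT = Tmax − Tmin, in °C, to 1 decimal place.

9.5 °C

√ΔT = ET₀ / [0.0023 × Ra × (Tmean+17.8)] = 5.28 / (0.0023 × 16.86 × 44.15) = 3.0840
ΔT = 3.0840² = 9.511 °C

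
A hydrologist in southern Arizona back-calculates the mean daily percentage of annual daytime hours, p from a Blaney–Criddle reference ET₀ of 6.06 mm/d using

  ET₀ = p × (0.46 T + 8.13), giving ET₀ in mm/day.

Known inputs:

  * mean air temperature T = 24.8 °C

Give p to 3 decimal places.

p = ET₀ / (0.46 T + 8.13) = 6.06 / (0.46 × 24.8 + 8.13) = 6.06 / 19.538 = 0.3102

0.310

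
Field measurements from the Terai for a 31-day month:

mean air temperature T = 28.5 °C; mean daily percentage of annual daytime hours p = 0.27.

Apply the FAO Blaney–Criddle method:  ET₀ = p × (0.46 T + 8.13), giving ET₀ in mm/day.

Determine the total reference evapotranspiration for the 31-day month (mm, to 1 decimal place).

177.8 mm

ET₀ = 0.27 × (0.46 × 28.5 + 8.13) = 0.27 × 21.240 = 5.7348 mm/d
Monthly total = 5.7348 × 31 = 177.779 mm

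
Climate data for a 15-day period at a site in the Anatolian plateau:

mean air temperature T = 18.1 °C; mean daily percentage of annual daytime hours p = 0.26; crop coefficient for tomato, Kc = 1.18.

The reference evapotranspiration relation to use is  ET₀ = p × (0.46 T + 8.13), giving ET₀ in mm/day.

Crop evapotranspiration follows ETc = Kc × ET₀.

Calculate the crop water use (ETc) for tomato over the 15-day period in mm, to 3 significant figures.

ET₀ = 0.26 × (0.46 × 18.1 + 8.13) = 0.26 × 16.456 = 4.2786 mm/d
ETc = Kc × ET₀ = 1.18 × 4.2786 = 5.0487 mm/d
Over 15 days: 5.0487 × 15 = 75.731 mm

75.7 mm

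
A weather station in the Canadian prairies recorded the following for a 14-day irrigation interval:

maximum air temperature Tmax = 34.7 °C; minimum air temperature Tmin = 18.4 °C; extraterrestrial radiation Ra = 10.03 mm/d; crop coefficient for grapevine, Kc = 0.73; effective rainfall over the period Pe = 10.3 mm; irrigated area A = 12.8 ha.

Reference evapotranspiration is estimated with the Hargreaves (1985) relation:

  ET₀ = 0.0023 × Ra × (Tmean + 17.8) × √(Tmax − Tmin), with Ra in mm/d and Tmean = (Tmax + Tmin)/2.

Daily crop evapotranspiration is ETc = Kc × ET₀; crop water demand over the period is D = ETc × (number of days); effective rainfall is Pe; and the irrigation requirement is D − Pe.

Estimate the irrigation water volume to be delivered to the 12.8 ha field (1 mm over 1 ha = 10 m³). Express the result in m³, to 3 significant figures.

Tmean = (34.7 + 18.4)/2 = 26.55 °C
ET₀ = 0.0023 × 10.03 × (26.55 + 17.8) × √16.3 = 0.0023 × 10.03 × 44.35 × 4.0373 = 4.1306 mm/d
ETc = Kc × ET₀ = 0.73 × 4.1306 = 3.0153 mm/d
Crop demand D = ETc × 14 d = 3.0153 × 14 = 42.214 mm
D − Pe = 42.214 − 10.3 = 31.914 mm
Volume = 31.914 mm × 12.8 ha × 10 = 4085.0 m³

4090 m³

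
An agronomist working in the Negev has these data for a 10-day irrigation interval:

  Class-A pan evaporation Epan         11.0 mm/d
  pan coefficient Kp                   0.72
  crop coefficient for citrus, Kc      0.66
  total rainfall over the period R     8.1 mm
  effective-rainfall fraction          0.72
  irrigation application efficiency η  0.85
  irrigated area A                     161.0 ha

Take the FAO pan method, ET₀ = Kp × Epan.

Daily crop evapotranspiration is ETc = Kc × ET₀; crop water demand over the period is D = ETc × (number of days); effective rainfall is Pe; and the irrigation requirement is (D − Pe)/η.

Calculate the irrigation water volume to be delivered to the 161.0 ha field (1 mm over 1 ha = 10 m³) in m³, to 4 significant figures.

87960 m³

ET₀ = 0.72 × 11.0 = 7.9200 mm/d
ETc = Kc × ET₀ = 0.66 × 7.9200 = 5.2272 mm/d
Crop demand D = ETc × 10 d = 5.2272 × 10 = 52.272 mm
Pe = 0.72 × 8.1 = 5.832 mm
D − Pe = 52.272 − 5.832 = 46.440 mm
Gross irrigation = 46.440 / 0.85 = 54.635 mm
Volume = 54.635 mm × 161.0 ha × 10 = 87962.4 m³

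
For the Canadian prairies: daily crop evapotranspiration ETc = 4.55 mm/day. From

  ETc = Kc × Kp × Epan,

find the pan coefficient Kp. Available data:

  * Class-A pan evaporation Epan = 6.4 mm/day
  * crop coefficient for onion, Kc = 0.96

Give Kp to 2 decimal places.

0.74

ETc = Kc × Kp × Epan  ⇒  Kp = ETc / (Kc × Epan)
Kp = 4.55 / (0.96 × 6.4) = 4.55 / 6.144 = 0.7406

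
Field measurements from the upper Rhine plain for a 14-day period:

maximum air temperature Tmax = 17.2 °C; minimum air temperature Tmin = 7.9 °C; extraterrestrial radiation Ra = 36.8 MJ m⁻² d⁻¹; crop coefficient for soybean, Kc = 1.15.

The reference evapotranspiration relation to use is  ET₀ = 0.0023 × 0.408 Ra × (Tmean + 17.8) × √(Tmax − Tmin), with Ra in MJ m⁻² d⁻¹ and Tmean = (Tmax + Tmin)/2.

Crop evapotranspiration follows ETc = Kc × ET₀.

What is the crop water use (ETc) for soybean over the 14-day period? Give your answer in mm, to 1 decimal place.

51.5 mm

Tmean = (17.2 + 7.9)/2 = 12.55 °C
0.408 Ra = 0.408 × 36.8 = 15.0144 mm/d equivalent
ET₀ = 0.0023 × 15.0144 × (12.55 + 17.8) × √9.3 = 0.0023 × 15.0144 × 30.35 × 3.0496 = 3.1962 mm/d
ETc = Kc × ET₀ = 1.15 × 3.1962 = 3.6756 mm/d
Over 14 days: 3.6756 × 14 = 51.458 mm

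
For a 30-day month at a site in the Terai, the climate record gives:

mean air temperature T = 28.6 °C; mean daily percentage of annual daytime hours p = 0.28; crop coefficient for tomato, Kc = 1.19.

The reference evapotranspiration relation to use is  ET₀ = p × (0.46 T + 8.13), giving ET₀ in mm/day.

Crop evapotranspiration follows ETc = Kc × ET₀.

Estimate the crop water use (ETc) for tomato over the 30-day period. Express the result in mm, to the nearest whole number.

213 mm

ET₀ = 0.28 × (0.46 × 28.6 + 8.13) = 0.28 × 21.286 = 5.9601 mm/d
ETc = Kc × ET₀ = 1.19 × 5.9601 = 7.0925 mm/d
Over 30 days: 7.0925 × 30 = 212.775 mm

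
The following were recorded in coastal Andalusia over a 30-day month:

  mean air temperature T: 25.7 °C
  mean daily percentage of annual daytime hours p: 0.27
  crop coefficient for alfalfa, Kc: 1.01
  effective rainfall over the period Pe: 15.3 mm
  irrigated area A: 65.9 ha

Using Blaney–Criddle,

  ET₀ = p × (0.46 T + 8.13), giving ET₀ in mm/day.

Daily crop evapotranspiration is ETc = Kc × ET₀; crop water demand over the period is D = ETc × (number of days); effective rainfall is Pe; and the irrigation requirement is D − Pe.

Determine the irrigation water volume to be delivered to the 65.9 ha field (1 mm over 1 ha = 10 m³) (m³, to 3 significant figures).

97500 m³

ET₀ = 0.27 × (0.46 × 25.7 + 8.13) = 0.27 × 19.952 = 5.3870 mm/d
ETc = Kc × ET₀ = 1.01 × 5.3870 = 5.4409 mm/d
Crop demand D = ETc × 30 d = 5.4409 × 30 = 163.227 mm
D − Pe = 163.227 − 15.3 = 147.927 mm
Volume = 147.927 mm × 65.9 ha × 10 = 97483.9 m³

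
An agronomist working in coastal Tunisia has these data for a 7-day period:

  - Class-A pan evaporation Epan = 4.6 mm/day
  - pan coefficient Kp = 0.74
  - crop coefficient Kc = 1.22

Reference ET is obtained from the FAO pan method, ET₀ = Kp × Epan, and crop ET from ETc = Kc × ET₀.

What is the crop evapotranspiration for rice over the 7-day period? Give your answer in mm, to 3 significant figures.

ET₀ = 0.74 × 4.6 = 3.4040 mm/d
ETc = Kc × ET₀ = 1.22 × 3.4040 = 4.1529 mm/d
Over 7 days: 4.1529 × 7 = 29.070 mm

29.1 mm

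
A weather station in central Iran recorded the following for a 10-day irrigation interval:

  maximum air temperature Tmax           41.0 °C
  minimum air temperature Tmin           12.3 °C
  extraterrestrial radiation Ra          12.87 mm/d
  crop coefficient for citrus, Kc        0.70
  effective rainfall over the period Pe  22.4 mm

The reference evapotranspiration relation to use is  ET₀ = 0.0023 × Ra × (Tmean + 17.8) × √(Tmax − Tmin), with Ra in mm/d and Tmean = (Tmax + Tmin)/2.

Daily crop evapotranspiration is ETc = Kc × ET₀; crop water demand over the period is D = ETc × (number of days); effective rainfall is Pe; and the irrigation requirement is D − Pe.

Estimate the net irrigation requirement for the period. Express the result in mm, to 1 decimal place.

26.9 mm

Tmean = (41.0 + 12.3)/2 = 26.65 °C
ET₀ = 0.0023 × 12.87 × (26.65 + 17.8) × √28.7 = 0.0023 × 12.87 × 44.45 × 5.3572 = 7.0488 mm/d
ETc = Kc × ET₀ = 0.70 × 7.0488 = 4.9342 mm/d
Crop demand D = ETc × 10 d = 4.9342 × 10 = 49.342 mm
D − Pe = 49.342 − 22.4 = 26.942 mm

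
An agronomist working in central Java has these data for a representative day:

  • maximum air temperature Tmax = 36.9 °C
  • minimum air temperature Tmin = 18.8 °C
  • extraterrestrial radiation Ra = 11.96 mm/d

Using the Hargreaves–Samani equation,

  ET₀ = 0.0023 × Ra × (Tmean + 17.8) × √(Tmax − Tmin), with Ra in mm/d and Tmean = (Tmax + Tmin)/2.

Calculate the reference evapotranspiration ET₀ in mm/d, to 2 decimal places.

5.34 mm/d

Tmean = (36.9 + 18.8)/2 = 27.85 °C
ET₀ = 0.0023 × 11.96 × (27.85 + 17.8) × √18.1 = 0.0023 × 11.96 × 45.65 × 4.2544 = 5.3424 mm/d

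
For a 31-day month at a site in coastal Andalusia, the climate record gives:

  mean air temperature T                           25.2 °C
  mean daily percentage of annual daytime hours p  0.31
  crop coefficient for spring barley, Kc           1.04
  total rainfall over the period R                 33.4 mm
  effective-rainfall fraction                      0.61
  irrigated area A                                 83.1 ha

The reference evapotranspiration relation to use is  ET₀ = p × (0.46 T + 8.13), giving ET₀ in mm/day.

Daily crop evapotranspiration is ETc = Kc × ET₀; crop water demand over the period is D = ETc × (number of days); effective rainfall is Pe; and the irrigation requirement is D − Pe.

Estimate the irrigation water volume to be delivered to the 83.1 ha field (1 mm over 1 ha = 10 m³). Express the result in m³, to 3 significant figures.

ET₀ = 0.31 × (0.46 × 25.2 + 8.13) = 0.31 × 19.722 = 6.1138 mm/d
ETc = Kc × ET₀ = 1.04 × 6.1138 = 6.3584 mm/d
Crop demand D = ETc × 31 d = 6.3584 × 31 = 197.110 mm
Pe = 0.61 × 33.4 = 20.374 mm
D − Pe = 197.110 − 20.374 = 176.736 mm
Volume = 176.736 mm × 83.1 ha × 10 = 146867.6 m³

147000 m³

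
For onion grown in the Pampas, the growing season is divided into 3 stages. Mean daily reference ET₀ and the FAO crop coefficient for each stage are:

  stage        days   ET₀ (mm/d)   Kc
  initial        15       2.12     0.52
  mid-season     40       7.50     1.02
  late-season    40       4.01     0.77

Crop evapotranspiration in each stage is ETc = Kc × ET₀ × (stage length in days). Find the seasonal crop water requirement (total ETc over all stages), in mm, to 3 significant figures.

446 mm

initial: 0.52 × 2.12 × 15 = 16.54 mm
mid-season: 1.02 × 7.50 × 40 = 306.00 mm
late-season: 0.77 × 4.01 × 40 = 123.51 mm
Seasonal total = 446.05 mm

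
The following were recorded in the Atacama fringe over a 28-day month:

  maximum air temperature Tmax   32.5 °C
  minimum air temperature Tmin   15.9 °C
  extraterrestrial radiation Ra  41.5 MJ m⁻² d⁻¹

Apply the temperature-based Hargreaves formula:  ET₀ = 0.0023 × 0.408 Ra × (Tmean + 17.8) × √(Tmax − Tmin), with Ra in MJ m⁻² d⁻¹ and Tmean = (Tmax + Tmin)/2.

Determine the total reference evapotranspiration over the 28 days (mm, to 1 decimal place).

Tmean = (32.5 + 15.9)/2 = 24.20 °C
0.408 Ra = 0.408 × 41.5 = 16.9320 mm/d equivalent
ET₀ = 0.0023 × 16.9320 × (24.20 + 17.8) × √16.6 = 0.0023 × 16.9320 × 42.00 × 4.0743 = 6.6641 mm/d
Over 28 days: 6.6641 × 28 = 186.595 mm

186.6 mm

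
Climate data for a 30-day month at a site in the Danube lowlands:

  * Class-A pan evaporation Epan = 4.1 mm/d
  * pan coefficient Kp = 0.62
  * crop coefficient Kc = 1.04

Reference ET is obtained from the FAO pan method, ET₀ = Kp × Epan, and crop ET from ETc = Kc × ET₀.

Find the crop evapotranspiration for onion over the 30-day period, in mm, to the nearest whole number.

79 mm

ET₀ = 0.62 × 4.1 = 2.5420 mm/d
ETc = Kc × ET₀ = 1.04 × 2.5420 = 2.6437 mm/d
Over 30 days: 2.6437 × 30 = 79.311 mm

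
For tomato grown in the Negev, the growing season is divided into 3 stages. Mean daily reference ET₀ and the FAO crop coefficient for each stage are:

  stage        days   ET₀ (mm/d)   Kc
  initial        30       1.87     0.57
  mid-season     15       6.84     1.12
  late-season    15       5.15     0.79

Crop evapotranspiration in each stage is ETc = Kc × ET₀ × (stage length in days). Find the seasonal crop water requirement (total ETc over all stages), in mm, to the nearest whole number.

initial: 0.57 × 1.87 × 30 = 31.98 mm
mid-season: 1.12 × 6.84 × 15 = 114.91 mm
late-season: 0.79 × 5.15 × 15 = 61.03 mm
Seasonal total = 207.92 mm

208 mm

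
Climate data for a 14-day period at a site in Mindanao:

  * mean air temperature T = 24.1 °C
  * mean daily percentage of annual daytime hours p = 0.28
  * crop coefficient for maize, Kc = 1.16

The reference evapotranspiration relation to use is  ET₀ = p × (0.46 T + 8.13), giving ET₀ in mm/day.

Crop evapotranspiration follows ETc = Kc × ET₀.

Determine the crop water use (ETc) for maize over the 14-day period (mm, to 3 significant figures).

87.4 mm

ET₀ = 0.28 × (0.46 × 24.1 + 8.13) = 0.28 × 19.216 = 5.3805 mm/d
ETc = Kc × ET₀ = 1.16 × 5.3805 = 6.2414 mm/d
Over 14 days: 6.2414 × 14 = 87.380 mm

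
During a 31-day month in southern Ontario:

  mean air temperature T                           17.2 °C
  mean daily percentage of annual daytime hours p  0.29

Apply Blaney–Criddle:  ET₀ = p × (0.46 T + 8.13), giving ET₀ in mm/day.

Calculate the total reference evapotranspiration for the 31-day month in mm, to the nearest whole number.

144 mm

ET₀ = 0.29 × (0.46 × 17.2 + 8.13) = 0.29 × 16.042 = 4.6522 mm/d
Monthly total = 4.6522 × 31 = 144.218 mm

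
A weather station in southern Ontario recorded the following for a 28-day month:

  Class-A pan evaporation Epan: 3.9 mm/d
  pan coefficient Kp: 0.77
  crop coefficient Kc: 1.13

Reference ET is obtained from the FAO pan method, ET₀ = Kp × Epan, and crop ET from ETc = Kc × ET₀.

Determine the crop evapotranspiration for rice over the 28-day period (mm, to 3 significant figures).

ET₀ = 0.77 × 3.9 = 3.0030 mm/d
ETc = Kc × ET₀ = 1.13 × 3.0030 = 3.3934 mm/d
Over 28 days: 3.3934 × 28 = 95.015 mm

95.0 mm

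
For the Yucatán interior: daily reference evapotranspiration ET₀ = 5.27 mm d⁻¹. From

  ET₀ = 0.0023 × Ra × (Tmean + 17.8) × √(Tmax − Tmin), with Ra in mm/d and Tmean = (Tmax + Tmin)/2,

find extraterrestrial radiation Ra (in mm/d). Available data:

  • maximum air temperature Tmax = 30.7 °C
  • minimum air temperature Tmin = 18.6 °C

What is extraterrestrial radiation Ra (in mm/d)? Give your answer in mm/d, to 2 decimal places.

Tmean = 24.65 °C; √ΔT = 3.4785
Ra = ET₀ / [0.0023 × (Tmean+17.8) × √ΔT] = 5.27 / (0.0023 × 42.45 × 3.4785) = 15.517 mm/d

15.52 mm/d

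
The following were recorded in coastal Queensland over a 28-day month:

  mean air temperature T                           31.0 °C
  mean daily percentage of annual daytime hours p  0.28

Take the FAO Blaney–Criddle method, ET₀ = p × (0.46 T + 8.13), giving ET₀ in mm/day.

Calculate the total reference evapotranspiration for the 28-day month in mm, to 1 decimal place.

175.5 mm

ET₀ = 0.28 × (0.46 × 31.0 + 8.13) = 0.28 × 22.390 = 6.2692 mm/d
Monthly total = 6.2692 × 28 = 175.538 mm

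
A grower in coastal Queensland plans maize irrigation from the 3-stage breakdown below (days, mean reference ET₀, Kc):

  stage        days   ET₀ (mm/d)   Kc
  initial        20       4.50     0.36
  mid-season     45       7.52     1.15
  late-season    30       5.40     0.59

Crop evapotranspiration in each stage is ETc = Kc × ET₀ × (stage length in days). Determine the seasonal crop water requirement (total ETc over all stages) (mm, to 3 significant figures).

517 mm

initial: 0.36 × 4.50 × 20 = 32.40 mm
mid-season: 1.15 × 7.52 × 45 = 389.16 mm
late-season: 0.59 × 5.40 × 30 = 95.58 mm
Seasonal total = 517.14 mm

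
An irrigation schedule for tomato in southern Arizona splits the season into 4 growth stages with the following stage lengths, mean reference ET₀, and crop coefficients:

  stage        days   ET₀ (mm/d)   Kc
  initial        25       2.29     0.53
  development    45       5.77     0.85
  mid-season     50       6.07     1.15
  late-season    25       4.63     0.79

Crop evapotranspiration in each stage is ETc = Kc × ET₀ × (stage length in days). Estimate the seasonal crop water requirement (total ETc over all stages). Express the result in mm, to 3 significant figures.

692 mm

initial: 0.53 × 2.29 × 25 = 30.34 mm
development: 0.85 × 5.77 × 45 = 220.70 mm
mid-season: 1.15 × 6.07 × 50 = 349.03 mm
late-season: 0.79 × 4.63 × 25 = 91.44 mm
Seasonal total = 691.51 mm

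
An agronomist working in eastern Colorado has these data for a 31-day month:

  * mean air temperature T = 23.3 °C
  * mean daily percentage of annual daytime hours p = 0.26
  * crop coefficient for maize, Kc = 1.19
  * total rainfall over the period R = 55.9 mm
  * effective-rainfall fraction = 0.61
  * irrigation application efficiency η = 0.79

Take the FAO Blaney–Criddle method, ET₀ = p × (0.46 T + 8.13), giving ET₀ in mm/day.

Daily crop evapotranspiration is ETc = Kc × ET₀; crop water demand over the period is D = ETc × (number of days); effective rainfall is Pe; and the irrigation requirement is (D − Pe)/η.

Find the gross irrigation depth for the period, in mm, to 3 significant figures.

ET₀ = 0.26 × (0.46 × 23.3 + 8.13) = 0.26 × 18.848 = 4.9005 mm/d
ETc = Kc × ET₀ = 1.19 × 4.9005 = 5.8316 mm/d
Crop demand D = ETc × 31 d = 5.8316 × 31 = 180.780 mm
Pe = 0.61 × 55.9 = 34.099 mm
D − Pe = 180.780 − 34.099 = 146.681 mm
Gross irrigation = 146.681 / 0.79 = 185.672 mm

186 mm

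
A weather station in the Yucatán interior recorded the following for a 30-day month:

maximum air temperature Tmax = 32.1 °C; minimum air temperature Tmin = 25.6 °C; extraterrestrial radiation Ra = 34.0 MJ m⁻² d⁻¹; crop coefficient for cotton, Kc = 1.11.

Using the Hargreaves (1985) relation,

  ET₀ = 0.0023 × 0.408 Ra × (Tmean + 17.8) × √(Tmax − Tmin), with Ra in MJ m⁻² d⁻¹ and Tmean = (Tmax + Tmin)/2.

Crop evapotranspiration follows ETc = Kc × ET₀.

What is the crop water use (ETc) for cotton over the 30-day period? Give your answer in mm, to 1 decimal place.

126.4 mm

Tmean = (32.1 + 25.6)/2 = 28.85 °C
0.408 Ra = 0.408 × 34.0 = 13.8720 mm/d equivalent
ET₀ = 0.0023 × 13.8720 × (28.85 + 17.8) × √6.5 = 0.0023 × 13.8720 × 46.65 × 2.5495 = 3.7947 mm/d
ETc = Kc × ET₀ = 1.11 × 3.7947 = 4.2121 mm/d
Over 30 days: 4.2121 × 30 = 126.363 mm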